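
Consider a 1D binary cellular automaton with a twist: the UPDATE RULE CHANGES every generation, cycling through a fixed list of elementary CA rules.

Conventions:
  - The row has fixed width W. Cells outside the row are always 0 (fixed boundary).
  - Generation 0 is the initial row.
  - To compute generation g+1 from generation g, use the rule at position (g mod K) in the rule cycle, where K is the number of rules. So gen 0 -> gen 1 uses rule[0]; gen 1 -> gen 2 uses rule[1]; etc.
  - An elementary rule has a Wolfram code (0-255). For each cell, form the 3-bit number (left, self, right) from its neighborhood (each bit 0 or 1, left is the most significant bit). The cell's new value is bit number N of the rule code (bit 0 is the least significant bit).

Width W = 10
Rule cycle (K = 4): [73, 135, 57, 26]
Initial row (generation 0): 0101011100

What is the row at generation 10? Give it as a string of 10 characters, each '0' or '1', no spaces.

Answer: 1110000001

Derivation:
Gen 0: 0101011100
Gen 1 (rule 73): 0000010101
Gen 2 (rule 135): 1111110101
Gen 3 (rule 57): 1000001010
Gen 4 (rule 26): 0100010001
Gen 5 (rule 73): 0001000100
Gen 6 (rule 135): 1111011101
Gen 7 (rule 57): 1000110010
Gen 8 (rule 26): 0101101101
Gen 9 (rule 73): 0001101100
Gen 10 (rule 135): 1110000001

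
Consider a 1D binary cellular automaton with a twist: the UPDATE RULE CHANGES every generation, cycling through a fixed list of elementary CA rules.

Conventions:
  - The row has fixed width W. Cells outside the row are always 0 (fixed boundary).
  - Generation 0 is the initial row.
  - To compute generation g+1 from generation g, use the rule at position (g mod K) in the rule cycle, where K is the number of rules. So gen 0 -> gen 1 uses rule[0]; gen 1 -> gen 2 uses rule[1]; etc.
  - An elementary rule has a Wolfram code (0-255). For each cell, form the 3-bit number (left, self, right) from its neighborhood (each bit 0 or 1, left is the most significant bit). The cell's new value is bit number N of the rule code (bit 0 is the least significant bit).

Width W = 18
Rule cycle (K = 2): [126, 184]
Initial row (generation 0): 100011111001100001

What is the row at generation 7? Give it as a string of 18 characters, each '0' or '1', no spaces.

Gen 0: 100011111001100001
Gen 1 (rule 126): 110110001111110011
Gen 2 (rule 184): 101101001111101010
Gen 3 (rule 126): 111111111000111111
Gen 4 (rule 184): 111111110100111110
Gen 5 (rule 126): 100000011111100011
Gen 6 (rule 184): 010000011111010010
Gen 7 (rule 126): 111000110001111111

Answer: 111000110001111111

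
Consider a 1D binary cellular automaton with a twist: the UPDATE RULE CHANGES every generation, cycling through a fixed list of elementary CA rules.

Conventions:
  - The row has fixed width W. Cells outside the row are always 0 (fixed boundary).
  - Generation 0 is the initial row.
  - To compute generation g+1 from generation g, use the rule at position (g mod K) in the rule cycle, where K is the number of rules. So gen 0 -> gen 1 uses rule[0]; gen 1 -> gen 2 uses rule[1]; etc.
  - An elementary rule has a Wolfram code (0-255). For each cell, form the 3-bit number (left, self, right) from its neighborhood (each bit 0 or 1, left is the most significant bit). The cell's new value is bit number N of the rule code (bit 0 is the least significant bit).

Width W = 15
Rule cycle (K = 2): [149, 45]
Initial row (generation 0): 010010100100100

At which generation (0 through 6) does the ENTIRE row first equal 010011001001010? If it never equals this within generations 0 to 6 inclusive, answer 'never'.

Gen 0: 010010100100100
Gen 1 (rule 149): 011010110110111
Gen 2 (rule 45): 010111101101100
Gen 3 (rule 149): 010011000000011
Gen 4 (rule 45): 010010011111010
Gen 5 (rule 149): 011011001110011
Gen 6 (rule 45): 010110001000010

Answer: never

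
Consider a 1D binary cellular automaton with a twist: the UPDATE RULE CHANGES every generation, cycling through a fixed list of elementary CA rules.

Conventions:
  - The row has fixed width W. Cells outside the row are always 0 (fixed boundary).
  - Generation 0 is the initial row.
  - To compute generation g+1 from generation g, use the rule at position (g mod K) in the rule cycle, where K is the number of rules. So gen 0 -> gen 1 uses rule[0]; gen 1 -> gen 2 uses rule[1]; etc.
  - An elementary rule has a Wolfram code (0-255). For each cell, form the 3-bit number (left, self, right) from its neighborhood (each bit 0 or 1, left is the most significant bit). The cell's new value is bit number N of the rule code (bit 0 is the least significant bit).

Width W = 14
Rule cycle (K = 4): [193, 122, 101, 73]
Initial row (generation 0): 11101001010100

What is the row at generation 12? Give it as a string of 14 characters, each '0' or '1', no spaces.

Gen 0: 11101001010100
Gen 1 (rule 193): 01100000000001
Gen 2 (rule 122): 11110000000010
Gen 3 (rule 101): 00010111111010
Gen 4 (rule 73): 11000100001000
Gen 5 (rule 193): 01010001100011
Gen 6 (rule 122): 10101011110111
Gen 7 (rule 101): 11111100011001
Gen 8 (rule 73): 10000101011000
Gen 9 (rule 193): 00110000001011
Gen 10 (rule 122): 01111000010111
Gen 11 (rule 101): 00001011011001
Gen 12 (rule 73): 11100011011000

Answer: 11100011011000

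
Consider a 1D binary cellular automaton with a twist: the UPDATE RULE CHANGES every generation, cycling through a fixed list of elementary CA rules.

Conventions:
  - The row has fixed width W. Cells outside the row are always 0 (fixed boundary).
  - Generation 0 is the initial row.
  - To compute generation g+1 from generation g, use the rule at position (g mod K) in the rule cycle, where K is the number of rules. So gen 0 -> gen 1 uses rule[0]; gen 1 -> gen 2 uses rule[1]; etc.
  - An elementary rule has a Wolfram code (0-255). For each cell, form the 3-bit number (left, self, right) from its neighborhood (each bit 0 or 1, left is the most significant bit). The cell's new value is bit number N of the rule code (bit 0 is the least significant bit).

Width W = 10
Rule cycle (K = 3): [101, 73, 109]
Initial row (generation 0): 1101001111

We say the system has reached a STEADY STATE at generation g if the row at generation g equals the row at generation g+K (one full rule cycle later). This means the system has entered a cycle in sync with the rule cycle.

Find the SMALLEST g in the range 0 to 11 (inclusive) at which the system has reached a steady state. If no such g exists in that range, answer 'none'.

Answer: none

Derivation:
Gen 0: 1101001111
Gen 1 (rule 101): 0111000001
Gen 2 (rule 73): 0101011100
Gen 3 (rule 109): 0111110101
Gen 4 (rule 101): 0000011111
Gen 5 (rule 73): 1111010001
Gen 6 (rule 109): 1001110101
Gen 7 (rule 101): 1000011111
Gen 8 (rule 73): 0011010001
Gen 9 (rule 109): 1011110101
Gen 10 (rule 101): 1100011111
Gen 11 (rule 73): 1101010001
Gen 12 (rule 109): 1111110101
Gen 13 (rule 101): 0000011111
Gen 14 (rule 73): 1111010001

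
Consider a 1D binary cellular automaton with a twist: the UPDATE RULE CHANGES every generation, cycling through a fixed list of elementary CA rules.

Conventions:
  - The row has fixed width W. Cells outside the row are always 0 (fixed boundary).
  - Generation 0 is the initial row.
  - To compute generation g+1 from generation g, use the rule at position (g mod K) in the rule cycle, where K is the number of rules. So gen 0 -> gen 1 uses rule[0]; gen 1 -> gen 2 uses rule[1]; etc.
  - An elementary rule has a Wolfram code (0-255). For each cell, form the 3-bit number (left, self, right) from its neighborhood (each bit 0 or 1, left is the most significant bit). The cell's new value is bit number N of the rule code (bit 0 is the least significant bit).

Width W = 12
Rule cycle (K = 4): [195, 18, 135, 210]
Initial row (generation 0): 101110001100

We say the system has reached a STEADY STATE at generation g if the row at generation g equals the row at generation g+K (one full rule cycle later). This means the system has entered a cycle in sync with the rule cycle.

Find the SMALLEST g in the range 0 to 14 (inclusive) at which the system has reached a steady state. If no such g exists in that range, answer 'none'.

Answer: 6

Derivation:
Gen 0: 101110001100
Gen 1 (rule 195): 000110110101
Gen 2 (rule 18): 001000000000
Gen 3 (rule 135): 111011111111
Gen 4 (rule 210): 011001111111
Gen 5 (rule 195): 101010111111
Gen 6 (rule 18): 000000000000
Gen 7 (rule 135): 111111111111
Gen 8 (rule 210): 011111111111
Gen 9 (rule 195): 101111111111
Gen 10 (rule 18): 000000000000
Gen 11 (rule 135): 111111111111
Gen 12 (rule 210): 011111111111
Gen 13 (rule 195): 101111111111
Gen 14 (rule 18): 000000000000
Gen 15 (rule 135): 111111111111
Gen 16 (rule 210): 011111111111
Gen 17 (rule 195): 101111111111
Gen 18 (rule 18): 000000000000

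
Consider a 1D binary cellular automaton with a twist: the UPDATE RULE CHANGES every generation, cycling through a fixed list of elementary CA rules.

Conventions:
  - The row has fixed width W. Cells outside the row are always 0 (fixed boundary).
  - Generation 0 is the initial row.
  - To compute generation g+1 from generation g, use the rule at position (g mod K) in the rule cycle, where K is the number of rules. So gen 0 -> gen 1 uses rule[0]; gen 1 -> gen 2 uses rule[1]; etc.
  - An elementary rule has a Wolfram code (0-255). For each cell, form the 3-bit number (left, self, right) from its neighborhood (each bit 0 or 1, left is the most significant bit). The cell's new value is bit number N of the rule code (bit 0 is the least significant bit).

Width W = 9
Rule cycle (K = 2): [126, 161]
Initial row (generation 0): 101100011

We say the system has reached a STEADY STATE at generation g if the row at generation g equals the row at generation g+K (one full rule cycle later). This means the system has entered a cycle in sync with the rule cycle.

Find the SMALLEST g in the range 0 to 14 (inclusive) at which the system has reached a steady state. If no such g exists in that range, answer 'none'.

Gen 0: 101100011
Gen 1 (rule 126): 111110111
Gen 2 (rule 161): 011101010
Gen 3 (rule 126): 110111111
Gen 4 (rule 161): 001011110
Gen 5 (rule 126): 011110011
Gen 6 (rule 161): 001100000
Gen 7 (rule 126): 011110000
Gen 8 (rule 161): 001100111
Gen 9 (rule 126): 011111101
Gen 10 (rule 161): 001111010
Gen 11 (rule 126): 011001111
Gen 12 (rule 161): 000000110
Gen 13 (rule 126): 000001111
Gen 14 (rule 161): 111100110
Gen 15 (rule 126): 100111111
Gen 16 (rule 161): 000011110

Answer: none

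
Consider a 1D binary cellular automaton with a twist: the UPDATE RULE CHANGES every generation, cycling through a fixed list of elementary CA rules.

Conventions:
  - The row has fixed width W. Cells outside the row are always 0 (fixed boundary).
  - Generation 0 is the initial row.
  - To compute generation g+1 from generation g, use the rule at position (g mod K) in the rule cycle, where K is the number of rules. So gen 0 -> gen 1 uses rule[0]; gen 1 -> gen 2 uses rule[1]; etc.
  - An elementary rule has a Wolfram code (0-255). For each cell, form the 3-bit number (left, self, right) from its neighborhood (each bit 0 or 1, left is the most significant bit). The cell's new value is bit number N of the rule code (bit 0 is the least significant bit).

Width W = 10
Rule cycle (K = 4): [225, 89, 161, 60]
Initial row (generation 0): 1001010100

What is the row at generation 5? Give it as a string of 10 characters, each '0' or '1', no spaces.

Gen 0: 1001010100
Gen 1 (rule 225): 0000101001
Gen 2 (rule 89): 1110000100
Gen 3 (rule 161): 0100110001
Gen 4 (rule 60): 0110101001
Gen 5 (rule 225): 0011010000

Answer: 0011010000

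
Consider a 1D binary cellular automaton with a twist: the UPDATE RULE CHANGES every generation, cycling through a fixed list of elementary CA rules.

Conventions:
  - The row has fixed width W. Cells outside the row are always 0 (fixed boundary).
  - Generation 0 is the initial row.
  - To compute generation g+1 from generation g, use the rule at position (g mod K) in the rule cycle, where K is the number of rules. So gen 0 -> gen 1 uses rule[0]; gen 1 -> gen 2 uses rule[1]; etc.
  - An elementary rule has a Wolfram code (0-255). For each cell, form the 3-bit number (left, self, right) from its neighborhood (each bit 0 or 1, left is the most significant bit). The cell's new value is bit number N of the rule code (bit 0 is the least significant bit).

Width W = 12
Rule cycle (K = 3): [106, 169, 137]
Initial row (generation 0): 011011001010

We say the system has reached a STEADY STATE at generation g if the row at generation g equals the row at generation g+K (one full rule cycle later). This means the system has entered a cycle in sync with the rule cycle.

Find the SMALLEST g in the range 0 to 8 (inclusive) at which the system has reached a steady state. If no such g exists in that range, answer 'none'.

Gen 0: 011011001010
Gen 1 (rule 106): 111111010100
Gen 2 (rule 169): 111110101001
Gen 3 (rule 137): 111100000000
Gen 4 (rule 106): 100100000000
Gen 5 (rule 169): 000001111111
Gen 6 (rule 137): 111101111110
Gen 7 (rule 106): 100111000010
Gen 8 (rule 169): 000110011000
Gen 9 (rule 137): 110100010011
Gen 10 (rule 106): 111000100111
Gen 11 (rule 169): 110010000110

Answer: none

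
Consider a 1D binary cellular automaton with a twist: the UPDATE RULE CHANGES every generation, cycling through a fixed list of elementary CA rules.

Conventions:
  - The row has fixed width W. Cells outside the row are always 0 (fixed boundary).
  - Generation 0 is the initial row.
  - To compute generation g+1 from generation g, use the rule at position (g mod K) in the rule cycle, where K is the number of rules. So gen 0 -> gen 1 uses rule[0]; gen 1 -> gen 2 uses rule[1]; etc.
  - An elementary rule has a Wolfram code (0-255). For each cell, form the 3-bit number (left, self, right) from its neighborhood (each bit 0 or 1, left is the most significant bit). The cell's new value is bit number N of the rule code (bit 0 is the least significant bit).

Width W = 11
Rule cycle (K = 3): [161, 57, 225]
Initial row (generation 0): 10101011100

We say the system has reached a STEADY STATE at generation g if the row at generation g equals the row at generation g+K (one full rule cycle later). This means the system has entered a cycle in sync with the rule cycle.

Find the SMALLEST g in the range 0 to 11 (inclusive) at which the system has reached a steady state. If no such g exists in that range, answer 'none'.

Gen 0: 10101011100
Gen 1 (rule 161): 01010101001
Gen 2 (rule 57): 00101010100
Gen 3 (rule 225): 10010101001
Gen 4 (rule 161): 00001010000
Gen 5 (rule 57): 11100101111
Gen 6 (rule 225): 01100010111
Gen 7 (rule 161): 00001001010
Gen 8 (rule 57): 11100100101
Gen 9 (rule 225): 01100000010
Gen 10 (rule 161): 00001111000
Gen 11 (rule 57): 11101000111
Gen 12 (rule 225): 01110010011
Gen 13 (rule 161): 00100000000
Gen 14 (rule 57): 10011111111

Answer: none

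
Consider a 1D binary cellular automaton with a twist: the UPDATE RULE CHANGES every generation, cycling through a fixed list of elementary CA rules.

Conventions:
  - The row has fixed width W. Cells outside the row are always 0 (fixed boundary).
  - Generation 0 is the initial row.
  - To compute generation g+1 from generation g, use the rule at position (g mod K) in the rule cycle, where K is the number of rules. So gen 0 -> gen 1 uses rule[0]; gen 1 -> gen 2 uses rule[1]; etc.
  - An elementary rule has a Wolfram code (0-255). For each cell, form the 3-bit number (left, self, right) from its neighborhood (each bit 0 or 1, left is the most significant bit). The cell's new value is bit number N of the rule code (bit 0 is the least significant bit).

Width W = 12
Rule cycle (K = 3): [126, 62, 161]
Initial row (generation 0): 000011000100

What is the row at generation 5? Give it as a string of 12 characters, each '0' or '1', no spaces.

Gen 0: 000011000100
Gen 1 (rule 126): 000111101110
Gen 2 (rule 62): 001100011001
Gen 3 (rule 161): 100001000000
Gen 4 (rule 126): 110011100000
Gen 5 (rule 62): 101110010000

Answer: 101110010000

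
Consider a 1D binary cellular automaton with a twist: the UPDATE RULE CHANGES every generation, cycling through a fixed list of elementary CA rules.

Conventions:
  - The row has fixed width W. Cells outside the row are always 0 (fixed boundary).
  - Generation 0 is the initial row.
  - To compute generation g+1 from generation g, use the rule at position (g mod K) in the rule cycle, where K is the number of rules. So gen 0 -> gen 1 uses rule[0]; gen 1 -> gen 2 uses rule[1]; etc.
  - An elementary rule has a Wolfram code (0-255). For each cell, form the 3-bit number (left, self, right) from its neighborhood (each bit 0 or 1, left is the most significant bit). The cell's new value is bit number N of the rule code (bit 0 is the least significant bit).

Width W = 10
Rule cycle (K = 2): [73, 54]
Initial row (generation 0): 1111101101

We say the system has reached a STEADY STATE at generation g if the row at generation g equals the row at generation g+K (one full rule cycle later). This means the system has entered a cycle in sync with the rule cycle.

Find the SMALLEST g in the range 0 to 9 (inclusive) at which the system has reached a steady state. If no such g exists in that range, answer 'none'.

Gen 0: 1111101101
Gen 1 (rule 73): 1000101100
Gen 2 (rule 54): 1101110010
Gen 3 (rule 73): 1101010000
Gen 4 (rule 54): 0011111000
Gen 5 (rule 73): 1010001011
Gen 6 (rule 54): 1111011100
Gen 7 (rule 73): 1001010101
Gen 8 (rule 54): 1111111111
Gen 9 (rule 73): 1000000001
Gen 10 (rule 54): 1100000011
Gen 11 (rule 73): 1101111011

Answer: none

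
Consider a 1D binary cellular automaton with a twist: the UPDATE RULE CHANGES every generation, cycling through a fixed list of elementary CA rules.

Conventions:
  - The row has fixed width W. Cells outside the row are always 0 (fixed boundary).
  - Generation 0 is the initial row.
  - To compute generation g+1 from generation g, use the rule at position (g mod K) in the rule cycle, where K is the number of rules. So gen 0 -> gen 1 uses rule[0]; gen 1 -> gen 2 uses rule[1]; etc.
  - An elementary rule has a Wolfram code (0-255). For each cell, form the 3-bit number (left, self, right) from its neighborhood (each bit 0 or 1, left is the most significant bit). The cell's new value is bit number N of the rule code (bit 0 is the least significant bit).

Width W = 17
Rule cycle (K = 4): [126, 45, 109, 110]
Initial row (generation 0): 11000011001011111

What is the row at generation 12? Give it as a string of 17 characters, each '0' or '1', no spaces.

Gen 0: 11000011001011111
Gen 1 (rule 126): 11100111111110001
Gen 2 (rule 45): 10000100000000101
Gen 3 (rule 109): 10110101111110111
Gen 4 (rule 110): 11111111000011101
Gen 5 (rule 126): 10000001100110111
Gen 6 (rule 45): 10111101000101100
Gen 7 (rule 109): 11100111010111101
Gen 8 (rule 110): 10101101111100111
Gen 9 (rule 126): 11111111000111101
Gen 10 (rule 45): 10000000010100011
Gen 11 (rule 109): 10111111011101011
Gen 12 (rule 110): 11100001110111111

Answer: 11100001110111111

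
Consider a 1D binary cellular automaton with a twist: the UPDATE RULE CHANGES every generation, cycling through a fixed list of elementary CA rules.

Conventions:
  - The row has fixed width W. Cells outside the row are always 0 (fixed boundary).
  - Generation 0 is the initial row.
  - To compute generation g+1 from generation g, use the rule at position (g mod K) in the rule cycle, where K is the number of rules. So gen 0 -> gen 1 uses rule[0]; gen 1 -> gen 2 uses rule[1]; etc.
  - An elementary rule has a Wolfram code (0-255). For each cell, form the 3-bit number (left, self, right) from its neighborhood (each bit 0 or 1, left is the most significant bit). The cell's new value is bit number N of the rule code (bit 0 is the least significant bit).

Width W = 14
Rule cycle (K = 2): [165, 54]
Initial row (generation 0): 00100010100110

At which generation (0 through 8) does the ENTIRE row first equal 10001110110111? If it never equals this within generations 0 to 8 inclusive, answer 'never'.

Gen 0: 00100010100110
Gen 1 (rule 165): 10101011100000
Gen 2 (rule 54): 11111100010000
Gen 3 (rule 165): 01111001010111
Gen 4 (rule 54): 10000111111000
Gen 5 (rule 165): 10110011110011
Gen 6 (rule 54): 11001100001100
Gen 7 (rule 165): 00000001100001
Gen 8 (rule 54): 00000010010011

Answer: never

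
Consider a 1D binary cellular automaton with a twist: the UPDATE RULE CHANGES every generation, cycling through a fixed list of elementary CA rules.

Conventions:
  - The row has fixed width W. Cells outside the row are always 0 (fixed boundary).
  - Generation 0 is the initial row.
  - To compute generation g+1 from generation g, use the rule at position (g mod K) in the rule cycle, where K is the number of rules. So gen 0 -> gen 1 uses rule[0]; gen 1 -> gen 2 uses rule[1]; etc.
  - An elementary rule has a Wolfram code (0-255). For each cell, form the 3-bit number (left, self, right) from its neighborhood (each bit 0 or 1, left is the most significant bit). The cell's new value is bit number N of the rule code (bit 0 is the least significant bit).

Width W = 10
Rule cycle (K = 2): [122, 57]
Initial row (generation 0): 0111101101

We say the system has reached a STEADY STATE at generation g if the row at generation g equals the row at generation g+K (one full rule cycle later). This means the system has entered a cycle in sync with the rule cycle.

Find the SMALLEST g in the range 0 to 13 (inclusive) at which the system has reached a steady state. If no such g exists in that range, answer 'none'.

Answer: 13

Derivation:
Gen 0: 0111101101
Gen 1 (rule 122): 1100111110
Gen 2 (rule 57): 1010100001
Gen 3 (rule 122): 0101010010
Gen 4 (rule 57): 0010101001
Gen 5 (rule 122): 0101010110
Gen 6 (rule 57): 0010101101
Gen 7 (rule 122): 0101011110
Gen 8 (rule 57): 0010110001
Gen 9 (rule 122): 0101111010
Gen 10 (rule 57): 0011000101
Gen 11 (rule 122): 0111101010
Gen 12 (rule 57): 0100010101
Gen 13 (rule 122): 1010101010
Gen 14 (rule 57): 0101010101
Gen 15 (rule 122): 1010101010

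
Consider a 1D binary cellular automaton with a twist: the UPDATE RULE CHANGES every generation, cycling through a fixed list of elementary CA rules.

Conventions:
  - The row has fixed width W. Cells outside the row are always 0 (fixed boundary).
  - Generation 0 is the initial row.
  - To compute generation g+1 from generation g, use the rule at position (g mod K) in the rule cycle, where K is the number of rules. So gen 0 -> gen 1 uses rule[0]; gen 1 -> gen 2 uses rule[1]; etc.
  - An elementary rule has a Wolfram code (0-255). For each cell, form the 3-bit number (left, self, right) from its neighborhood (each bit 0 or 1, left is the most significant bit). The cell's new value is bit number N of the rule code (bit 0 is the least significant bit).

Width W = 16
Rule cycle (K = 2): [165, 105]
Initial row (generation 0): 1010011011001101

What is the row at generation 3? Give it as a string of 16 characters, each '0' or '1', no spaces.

Gen 0: 1010011011001101
Gen 1 (rule 165): 1110000100000011
Gen 2 (rule 105): 1010110001111011
Gen 3 (rule 165): 1111000100110100

Answer: 1111000100110100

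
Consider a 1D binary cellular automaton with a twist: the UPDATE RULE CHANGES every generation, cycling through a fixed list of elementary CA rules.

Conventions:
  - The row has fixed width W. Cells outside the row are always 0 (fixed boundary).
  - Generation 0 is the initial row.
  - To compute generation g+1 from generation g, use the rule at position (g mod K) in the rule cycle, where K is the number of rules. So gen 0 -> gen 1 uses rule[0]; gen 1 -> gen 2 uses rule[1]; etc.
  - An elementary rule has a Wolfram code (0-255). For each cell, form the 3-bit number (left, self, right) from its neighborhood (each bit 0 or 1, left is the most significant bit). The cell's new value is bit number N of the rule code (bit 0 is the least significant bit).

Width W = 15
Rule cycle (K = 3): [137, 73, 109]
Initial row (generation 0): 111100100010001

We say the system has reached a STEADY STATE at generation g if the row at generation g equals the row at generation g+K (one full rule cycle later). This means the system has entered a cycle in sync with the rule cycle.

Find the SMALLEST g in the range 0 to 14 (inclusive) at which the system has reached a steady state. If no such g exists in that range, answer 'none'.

Gen 0: 111100100010001
Gen 1 (rule 137): 111000001000100
Gen 2 (rule 73): 101011100010001
Gen 3 (rule 109): 111110101010101
Gen 4 (rule 137): 111100000000000
Gen 5 (rule 73): 100101111111111
Gen 6 (rule 109): 100111000000001
Gen 7 (rule 137): 000110011111100
Gen 8 (rule 73): 110110010000101
Gen 9 (rule 109): 111110010110111
Gen 10 (rule 137): 111100000100110
Gen 11 (rule 73): 100101110000110
Gen 12 (rule 109): 100111010110110
Gen 13 (rule 137): 000110000100100
Gen 14 (rule 73): 110110110000001
Gen 15 (rule 109): 111111110111101
Gen 16 (rule 137): 111111100111000
Gen 17 (rule 73): 100000100101011

Answer: none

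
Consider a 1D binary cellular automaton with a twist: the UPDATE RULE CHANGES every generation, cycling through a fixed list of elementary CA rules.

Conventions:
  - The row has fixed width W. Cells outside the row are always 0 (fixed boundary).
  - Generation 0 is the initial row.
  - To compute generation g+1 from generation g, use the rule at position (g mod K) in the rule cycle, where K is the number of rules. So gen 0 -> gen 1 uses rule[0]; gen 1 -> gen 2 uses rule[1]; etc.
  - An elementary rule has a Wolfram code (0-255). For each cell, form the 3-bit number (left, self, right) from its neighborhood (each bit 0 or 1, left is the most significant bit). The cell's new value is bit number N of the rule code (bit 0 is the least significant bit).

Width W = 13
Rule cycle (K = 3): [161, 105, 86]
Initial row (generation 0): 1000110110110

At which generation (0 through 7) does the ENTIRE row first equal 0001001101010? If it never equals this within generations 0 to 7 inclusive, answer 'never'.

Gen 0: 1000110110110
Gen 1 (rule 161): 0010001001000
Gen 2 (rule 105): 1000100000011
Gen 3 (rule 86): 1101110000101
Gen 4 (rule 161): 0010100110010
Gen 5 (rule 105): 1001000110000
Gen 6 (rule 86): 1111101011000
Gen 7 (rule 161): 0111010100011

Answer: never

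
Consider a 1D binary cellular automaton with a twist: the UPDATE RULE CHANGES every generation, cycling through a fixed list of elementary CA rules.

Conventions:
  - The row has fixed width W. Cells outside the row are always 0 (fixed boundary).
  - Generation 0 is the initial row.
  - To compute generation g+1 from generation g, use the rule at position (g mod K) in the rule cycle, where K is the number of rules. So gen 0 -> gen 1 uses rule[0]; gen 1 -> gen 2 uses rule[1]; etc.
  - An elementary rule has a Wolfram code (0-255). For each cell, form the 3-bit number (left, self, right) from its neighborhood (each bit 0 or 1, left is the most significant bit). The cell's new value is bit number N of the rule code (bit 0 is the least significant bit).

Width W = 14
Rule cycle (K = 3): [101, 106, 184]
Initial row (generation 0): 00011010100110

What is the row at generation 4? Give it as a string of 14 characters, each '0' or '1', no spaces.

Answer: 11011101010010

Derivation:
Gen 0: 00011010100110
Gen 1 (rule 101): 11001111100010
Gen 2 (rule 106): 11011000100100
Gen 3 (rule 184): 10110100010010
Gen 4 (rule 101): 11011101010010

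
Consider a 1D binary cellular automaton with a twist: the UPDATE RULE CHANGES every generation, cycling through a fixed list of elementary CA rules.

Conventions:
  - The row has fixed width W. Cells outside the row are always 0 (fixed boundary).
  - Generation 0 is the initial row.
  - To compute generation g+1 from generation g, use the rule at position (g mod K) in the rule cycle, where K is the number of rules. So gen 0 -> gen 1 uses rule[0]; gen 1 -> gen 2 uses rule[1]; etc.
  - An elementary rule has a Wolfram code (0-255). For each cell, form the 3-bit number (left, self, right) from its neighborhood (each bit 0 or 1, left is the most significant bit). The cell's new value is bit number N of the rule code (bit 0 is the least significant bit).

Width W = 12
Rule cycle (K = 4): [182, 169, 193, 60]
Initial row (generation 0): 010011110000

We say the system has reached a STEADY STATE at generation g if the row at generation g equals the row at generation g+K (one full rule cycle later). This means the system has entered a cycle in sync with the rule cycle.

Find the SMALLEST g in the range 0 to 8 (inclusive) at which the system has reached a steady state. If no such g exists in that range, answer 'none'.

Gen 0: 010011110000
Gen 1 (rule 182): 111101101000
Gen 2 (rule 169): 111011010011
Gen 3 (rule 193): 011001000001
Gen 4 (rule 60): 010101100001
Gen 5 (rule 182): 111110010011
Gen 6 (rule 169): 111100000010
Gen 7 (rule 193): 011101111000
Gen 8 (rule 60): 010011000100
Gen 9 (rule 182): 111100101110
Gen 10 (rule 169): 111000011100
Gen 11 (rule 193): 011011001101
Gen 12 (rule 60): 010110101011

Answer: none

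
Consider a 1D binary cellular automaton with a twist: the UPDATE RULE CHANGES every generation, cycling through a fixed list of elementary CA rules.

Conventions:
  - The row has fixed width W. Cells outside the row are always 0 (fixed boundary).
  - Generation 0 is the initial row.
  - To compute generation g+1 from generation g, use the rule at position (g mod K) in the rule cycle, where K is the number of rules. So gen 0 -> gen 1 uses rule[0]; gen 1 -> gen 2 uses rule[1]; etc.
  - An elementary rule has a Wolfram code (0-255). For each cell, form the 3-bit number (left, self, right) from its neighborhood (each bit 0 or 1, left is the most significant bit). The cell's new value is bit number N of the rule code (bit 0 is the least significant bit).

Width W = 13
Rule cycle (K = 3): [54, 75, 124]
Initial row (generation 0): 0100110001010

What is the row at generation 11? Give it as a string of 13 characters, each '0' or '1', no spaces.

Gen 0: 0100110001010
Gen 1 (rule 54): 1111001011111
Gen 2 (rule 75): 1001010010001
Gen 3 (rule 124): 1101111011001
Gen 4 (rule 54): 0010000100111
Gen 5 (rule 75): 1100111001101
Gen 6 (rule 124): 1110101101111
Gen 7 (rule 54): 0001110010000
Gen 8 (rule 75): 1111010100111
Gen 9 (rule 124): 1001111110101
Gen 10 (rule 54): 1110000001111
Gen 11 (rule 75): 1010111111001

Answer: 1010111111001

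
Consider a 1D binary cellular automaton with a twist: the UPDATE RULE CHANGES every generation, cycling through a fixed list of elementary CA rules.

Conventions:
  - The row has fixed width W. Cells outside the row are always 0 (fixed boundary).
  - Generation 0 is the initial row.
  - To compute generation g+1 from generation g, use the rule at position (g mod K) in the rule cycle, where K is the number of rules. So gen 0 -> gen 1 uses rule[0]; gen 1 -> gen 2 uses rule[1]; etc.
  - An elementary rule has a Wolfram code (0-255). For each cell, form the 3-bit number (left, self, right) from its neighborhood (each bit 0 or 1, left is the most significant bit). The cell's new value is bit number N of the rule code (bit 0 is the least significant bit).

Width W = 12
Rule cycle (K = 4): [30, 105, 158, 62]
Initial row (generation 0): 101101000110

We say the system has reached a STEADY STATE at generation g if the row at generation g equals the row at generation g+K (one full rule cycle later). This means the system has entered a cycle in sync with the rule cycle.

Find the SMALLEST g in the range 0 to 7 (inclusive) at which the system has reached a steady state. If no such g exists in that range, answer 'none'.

Answer: none

Derivation:
Gen 0: 101101000110
Gen 1 (rule 30): 101001101101
Gen 2 (rule 105): 010001111110
Gen 3 (rule 158): 111011111101
Gen 4 (rule 62): 100110000011
Gen 5 (rule 30): 111101000110
Gen 6 (rule 105): 100110010110
Gen 7 (rule 158): 111101110101
Gen 8 (rule 62): 100011001111
Gen 9 (rule 30): 110110111000
Gen 10 (rule 105): 111111101011
Gen 11 (rule 158): 111111001010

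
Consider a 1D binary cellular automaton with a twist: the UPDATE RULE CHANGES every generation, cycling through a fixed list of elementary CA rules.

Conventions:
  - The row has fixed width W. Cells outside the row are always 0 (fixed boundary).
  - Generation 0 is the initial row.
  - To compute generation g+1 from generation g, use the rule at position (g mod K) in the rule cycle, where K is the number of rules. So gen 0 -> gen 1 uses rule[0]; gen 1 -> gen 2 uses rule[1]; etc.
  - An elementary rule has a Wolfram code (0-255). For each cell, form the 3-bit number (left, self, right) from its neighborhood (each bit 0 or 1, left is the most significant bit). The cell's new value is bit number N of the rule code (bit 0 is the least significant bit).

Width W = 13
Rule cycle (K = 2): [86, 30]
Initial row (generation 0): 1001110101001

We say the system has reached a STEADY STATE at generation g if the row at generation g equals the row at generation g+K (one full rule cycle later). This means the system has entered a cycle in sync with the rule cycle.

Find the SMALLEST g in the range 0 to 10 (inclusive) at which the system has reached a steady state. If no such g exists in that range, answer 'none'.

Answer: 4

Derivation:
Gen 0: 1001110101001
Gen 1 (rule 86): 1110010101111
Gen 2 (rule 30): 1001110101000
Gen 3 (rule 86): 1110010101100
Gen 4 (rule 30): 1001110101010
Gen 5 (rule 86): 1110010101011
Gen 6 (rule 30): 1001110101010
Gen 7 (rule 86): 1110010101011
Gen 8 (rule 30): 1001110101010
Gen 9 (rule 86): 1110010101011
Gen 10 (rule 30): 1001110101010
Gen 11 (rule 86): 1110010101011
Gen 12 (rule 30): 1001110101010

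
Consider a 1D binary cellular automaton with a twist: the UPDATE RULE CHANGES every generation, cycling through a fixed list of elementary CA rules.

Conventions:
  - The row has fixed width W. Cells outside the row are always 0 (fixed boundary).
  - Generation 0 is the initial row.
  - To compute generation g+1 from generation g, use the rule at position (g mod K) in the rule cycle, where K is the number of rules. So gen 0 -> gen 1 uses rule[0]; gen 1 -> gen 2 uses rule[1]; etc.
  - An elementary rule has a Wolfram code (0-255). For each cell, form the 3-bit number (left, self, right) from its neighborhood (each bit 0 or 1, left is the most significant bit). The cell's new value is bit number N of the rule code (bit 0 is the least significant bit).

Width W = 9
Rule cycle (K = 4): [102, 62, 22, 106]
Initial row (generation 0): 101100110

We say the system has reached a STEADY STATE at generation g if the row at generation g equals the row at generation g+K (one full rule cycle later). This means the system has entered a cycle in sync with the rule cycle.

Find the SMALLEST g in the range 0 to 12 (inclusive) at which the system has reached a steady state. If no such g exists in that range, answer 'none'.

Answer: 4

Derivation:
Gen 0: 101100110
Gen 1 (rule 102): 110101010
Gen 2 (rule 62): 101111111
Gen 3 (rule 22): 100000000
Gen 4 (rule 106): 000000000
Gen 5 (rule 102): 000000000
Gen 6 (rule 62): 000000000
Gen 7 (rule 22): 000000000
Gen 8 (rule 106): 000000000
Gen 9 (rule 102): 000000000
Gen 10 (rule 62): 000000000
Gen 11 (rule 22): 000000000
Gen 12 (rule 106): 000000000
Gen 13 (rule 102): 000000000
Gen 14 (rule 62): 000000000
Gen 15 (rule 22): 000000000
Gen 16 (rule 106): 000000000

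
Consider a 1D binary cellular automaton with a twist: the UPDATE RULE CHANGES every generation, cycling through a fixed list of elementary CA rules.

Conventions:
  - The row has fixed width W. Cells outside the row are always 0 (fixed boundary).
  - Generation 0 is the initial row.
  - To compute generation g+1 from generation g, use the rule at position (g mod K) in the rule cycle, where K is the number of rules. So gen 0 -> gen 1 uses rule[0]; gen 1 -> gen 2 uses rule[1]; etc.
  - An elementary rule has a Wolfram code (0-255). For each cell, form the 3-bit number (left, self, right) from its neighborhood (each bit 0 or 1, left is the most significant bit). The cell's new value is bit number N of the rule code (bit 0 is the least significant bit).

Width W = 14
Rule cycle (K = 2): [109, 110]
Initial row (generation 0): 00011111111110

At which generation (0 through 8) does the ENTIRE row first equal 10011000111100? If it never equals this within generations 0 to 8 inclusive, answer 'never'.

Answer: never

Derivation:
Gen 0: 00011111111110
Gen 1 (rule 109): 11010000000010
Gen 2 (rule 110): 11110000000110
Gen 3 (rule 109): 10010111110110
Gen 4 (rule 110): 10111100011110
Gen 5 (rule 109): 11100101010010
Gen 6 (rule 110): 10101111110110
Gen 7 (rule 109): 11111000011110
Gen 8 (rule 110): 10001000110010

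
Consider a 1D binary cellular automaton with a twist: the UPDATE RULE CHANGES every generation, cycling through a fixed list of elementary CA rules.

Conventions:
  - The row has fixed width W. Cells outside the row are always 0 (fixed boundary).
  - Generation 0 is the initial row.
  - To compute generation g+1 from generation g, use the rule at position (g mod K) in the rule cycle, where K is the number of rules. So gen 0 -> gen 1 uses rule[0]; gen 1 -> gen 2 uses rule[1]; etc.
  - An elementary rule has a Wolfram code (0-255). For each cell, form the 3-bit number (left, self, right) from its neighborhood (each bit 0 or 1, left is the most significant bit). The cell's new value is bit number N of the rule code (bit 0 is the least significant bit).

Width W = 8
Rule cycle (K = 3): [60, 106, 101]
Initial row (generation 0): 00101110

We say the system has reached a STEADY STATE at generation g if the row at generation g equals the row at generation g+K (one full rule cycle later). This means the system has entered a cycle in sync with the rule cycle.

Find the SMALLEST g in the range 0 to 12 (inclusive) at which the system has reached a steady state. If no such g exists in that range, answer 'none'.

Gen 0: 00101110
Gen 1 (rule 60): 00111001
Gen 2 (rule 106): 01101010
Gen 3 (rule 101): 00111110
Gen 4 (rule 60): 00100001
Gen 5 (rule 106): 01000010
Gen 6 (rule 101): 01011010
Gen 7 (rule 60): 01110111
Gen 8 (rule 106): 11011101
Gen 9 (rule 101): 01100111
Gen 10 (rule 60): 01010100
Gen 11 (rule 106): 10101000
Gen 12 (rule 101): 11111011
Gen 13 (rule 60): 10000110
Gen 14 (rule 106): 00001110
Gen 15 (rule 101): 11100010

Answer: none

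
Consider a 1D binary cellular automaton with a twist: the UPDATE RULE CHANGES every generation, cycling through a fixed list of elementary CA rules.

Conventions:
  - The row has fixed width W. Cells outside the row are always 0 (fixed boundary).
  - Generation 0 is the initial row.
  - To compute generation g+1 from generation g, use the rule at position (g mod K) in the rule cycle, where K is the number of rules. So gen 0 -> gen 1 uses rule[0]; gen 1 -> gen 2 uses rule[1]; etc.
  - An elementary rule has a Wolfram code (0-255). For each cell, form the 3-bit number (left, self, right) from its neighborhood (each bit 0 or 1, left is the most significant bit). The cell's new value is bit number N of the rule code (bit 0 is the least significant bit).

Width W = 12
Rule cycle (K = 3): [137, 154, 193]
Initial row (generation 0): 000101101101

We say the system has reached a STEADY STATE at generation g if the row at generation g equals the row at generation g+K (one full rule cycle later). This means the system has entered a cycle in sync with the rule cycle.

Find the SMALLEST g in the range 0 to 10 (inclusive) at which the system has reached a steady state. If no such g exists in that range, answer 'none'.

Answer: none

Derivation:
Gen 0: 000101101101
Gen 1 (rule 137): 110001001000
Gen 2 (rule 154): 101010110100
Gen 3 (rule 193): 000000010001
Gen 4 (rule 137): 111111000100
Gen 5 (rule 154): 111110101010
Gen 6 (rule 193): 011110000000
Gen 7 (rule 137): 011100111111
Gen 8 (rule 154): 111011111110
Gen 9 (rule 193): 011001111110
Gen 10 (rule 137): 010001111100
Gen 11 (rule 154): 101011111010
Gen 12 (rule 193): 000001111000
Gen 13 (rule 137): 111101110011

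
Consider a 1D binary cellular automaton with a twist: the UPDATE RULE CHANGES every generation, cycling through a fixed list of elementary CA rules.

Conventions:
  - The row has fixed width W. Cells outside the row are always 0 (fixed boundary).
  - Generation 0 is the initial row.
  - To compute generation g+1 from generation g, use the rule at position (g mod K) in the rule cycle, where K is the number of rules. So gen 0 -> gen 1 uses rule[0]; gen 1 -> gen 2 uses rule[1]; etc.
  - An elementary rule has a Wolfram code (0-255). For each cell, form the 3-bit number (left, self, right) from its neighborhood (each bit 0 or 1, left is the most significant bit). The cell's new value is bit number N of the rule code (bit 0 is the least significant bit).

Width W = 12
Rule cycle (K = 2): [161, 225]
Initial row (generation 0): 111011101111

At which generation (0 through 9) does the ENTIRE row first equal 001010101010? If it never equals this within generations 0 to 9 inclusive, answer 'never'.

Answer: 2

Derivation:
Gen 0: 111011101111
Gen 1 (rule 161): 010101010110
Gen 2 (rule 225): 001010101010
Gen 3 (rule 161): 100101010100
Gen 4 (rule 225): 000010101001
Gen 5 (rule 161): 111001010000
Gen 6 (rule 225): 011000100111
Gen 7 (rule 161): 000010000010
Gen 8 (rule 225): 111000111000
Gen 9 (rule 161): 010010010011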